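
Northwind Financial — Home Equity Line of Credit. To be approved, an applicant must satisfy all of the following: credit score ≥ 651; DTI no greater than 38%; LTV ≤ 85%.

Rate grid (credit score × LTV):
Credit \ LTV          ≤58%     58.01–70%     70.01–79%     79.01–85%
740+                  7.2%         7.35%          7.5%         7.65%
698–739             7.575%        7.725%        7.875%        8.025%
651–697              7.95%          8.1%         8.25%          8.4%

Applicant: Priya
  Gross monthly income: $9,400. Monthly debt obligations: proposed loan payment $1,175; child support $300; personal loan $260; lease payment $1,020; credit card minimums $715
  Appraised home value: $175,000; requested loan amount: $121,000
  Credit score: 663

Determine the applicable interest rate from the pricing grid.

8.1%

Credit score 663 ≥ 651; Total monthly debts = (1,175 + 300 + 260 + 1,020 + 715) = 3,470. DTI: 3,470 ÷ 9,400 = 36.9%, within the 38% cap
Loan-to-value = 121,000/175,000 = 69.1% — pass (85% max)
Row: 663 falls in 651–697. Column: 69.1% falls in 58.01–70%. Rate = 8.1%.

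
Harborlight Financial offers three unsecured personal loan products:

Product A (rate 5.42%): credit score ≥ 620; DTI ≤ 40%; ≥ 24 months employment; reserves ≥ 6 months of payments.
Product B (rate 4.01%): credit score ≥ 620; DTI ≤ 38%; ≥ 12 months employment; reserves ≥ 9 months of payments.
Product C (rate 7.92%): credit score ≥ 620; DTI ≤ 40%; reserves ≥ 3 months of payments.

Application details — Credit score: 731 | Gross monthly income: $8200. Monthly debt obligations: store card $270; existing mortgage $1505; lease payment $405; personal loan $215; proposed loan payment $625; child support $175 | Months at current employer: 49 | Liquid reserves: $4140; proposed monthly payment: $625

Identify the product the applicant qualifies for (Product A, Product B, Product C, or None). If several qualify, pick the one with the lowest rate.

Product A

Total debts = (270 + 1,505 + 405 + 215 + 625 + 175) = 3,195; DTI = 3,195/8,200 = 39%.
Reserves = 4,140/625 = 6.6 months.
Product A: score 731 ≥ 620; DTI 39% ≤ 40%; employment 49 ≥ 24 mo; reserves 6.6 ≥ 6 mo → qualifies.
Product B: score 731 ≥ 620; DTI 39% > 38%; employment 49 ≥ 12 mo; reserves 6.6 < 9 mo → does not qualify.
Product C: score 731 ≥ 620; DTI 39% ≤ 40%; reserves 6.6 ≥ 3 mo → qualifies.
Qualifying: Product A, Product C. Lowest rate is 5.42% → Product A.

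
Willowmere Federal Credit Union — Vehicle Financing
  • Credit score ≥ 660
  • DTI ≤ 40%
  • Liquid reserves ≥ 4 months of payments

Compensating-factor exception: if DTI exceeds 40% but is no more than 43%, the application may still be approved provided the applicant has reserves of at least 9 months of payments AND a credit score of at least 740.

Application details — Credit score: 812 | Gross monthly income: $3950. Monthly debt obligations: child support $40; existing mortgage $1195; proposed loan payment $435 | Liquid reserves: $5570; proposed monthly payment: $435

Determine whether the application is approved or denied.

Credit score 812 ≥ 660 (meets base)
Total debts = (40 + 1,195 + 435) = 1,670. DTI: 1,670 ÷ 3,950 = 42.3%, over the 40% base limit.
Reserves = 5,570/435 = 12.8 months ≥ 4
42.3% falls in the override range (40%–43%), so the compensating-factor test applies.
Override check — reserves: 12.8 mo (ok); score: 812 (ok).
Both compensating conditions met → exception applies.

Approved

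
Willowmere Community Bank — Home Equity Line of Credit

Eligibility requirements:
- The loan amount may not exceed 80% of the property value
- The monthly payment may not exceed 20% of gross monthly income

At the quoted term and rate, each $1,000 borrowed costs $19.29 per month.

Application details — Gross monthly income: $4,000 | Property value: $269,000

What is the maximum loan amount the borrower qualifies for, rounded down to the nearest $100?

Payment cap: 20% × $4,000 = $800/month.
At $19.29 per $1,000, that supports 800/19.29 × 1,000 ≈ $41,472 → $41,400.
LTV cap: 80% × $269,000 = $215,200 → $215,200.
Binding constraint: payment-to-income.

$41,400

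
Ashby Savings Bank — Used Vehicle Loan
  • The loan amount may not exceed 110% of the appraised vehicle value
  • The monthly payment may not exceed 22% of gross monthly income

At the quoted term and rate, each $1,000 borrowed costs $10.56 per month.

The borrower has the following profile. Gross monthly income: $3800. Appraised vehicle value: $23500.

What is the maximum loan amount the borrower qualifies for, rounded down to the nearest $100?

$25,800

Payment cap: 22% × $3,800 = $836/month.
At $10.56 per $1,000, that supports 836/10.56 × 1,000 ≈ $79,166 → $79,100.
LTV cap: 110% × $23,500 = $25,850 → $25,800.
Binding constraint: loan-to-value.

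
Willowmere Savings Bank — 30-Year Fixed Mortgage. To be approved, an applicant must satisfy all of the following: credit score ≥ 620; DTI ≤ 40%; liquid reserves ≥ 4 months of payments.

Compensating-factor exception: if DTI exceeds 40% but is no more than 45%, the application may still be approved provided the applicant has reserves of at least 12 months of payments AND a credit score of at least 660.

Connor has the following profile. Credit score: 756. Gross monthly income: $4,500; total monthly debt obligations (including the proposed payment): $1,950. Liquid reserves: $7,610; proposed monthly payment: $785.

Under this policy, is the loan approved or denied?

Credit score 756 ≥ 620 (meets base)
DTI: 1,950 ÷ 4,500 = 43.3%, over the 40% base limit.
Reserves = 7,610/785 = 9.7 months ≥ 4
43.3% falls in the override range (40%–45%), so the compensating-factor test applies.
Override check — reserves: 9.7 mo (short of 12); score: 756 (ok).
Override conditions not both satisfied; exception does not apply.

Denied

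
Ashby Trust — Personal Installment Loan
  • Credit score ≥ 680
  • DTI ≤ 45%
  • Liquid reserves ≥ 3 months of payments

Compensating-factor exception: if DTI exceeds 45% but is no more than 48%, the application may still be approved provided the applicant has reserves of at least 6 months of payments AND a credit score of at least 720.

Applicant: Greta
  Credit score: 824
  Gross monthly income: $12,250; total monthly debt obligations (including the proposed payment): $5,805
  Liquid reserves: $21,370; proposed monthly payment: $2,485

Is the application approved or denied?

Credit score 824 ≥ 680 (meets base)
DTI = 5,805/12,250 = 47.4% > 45% — standard DTI limit exceeded.
Reserves: 21,370 ÷ 2,485 = 8.6 months (meets 3-month minimum)
47.4% falls in the override range (45%–48%), so the compensating-factor test applies.
Override check — reserves: 8.6 mo (ok); score: 824 (ok).
Both compensating conditions met → exception applies.

Approved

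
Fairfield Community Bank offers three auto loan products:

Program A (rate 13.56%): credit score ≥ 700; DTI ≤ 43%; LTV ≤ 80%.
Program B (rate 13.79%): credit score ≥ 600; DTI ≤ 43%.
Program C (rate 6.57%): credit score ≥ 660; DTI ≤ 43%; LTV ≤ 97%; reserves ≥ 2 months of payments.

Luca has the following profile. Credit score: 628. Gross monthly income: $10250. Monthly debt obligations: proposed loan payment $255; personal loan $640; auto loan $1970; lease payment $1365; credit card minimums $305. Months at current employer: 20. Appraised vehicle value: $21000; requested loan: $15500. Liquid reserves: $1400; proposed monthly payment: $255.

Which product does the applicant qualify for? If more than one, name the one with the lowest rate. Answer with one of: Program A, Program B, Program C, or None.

Total debts = (255 + 640 + 1,970 + 1,365 + 305) = 4,535; DTI = 4,535/10,250 = 44.2%.
LTV = 15,500/21,000 = 73.8%.
Reserves = 1,400/255 = 5.5 months.
Program A: score 628 < 700; DTI 44.2% > 43%; LTV 73.8% ≤ 80% → does not qualify.
Program B: score 628 ≥ 600; DTI 44.2% > 43% → does not qualify.
Program C: score 628 < 660; DTI 44.2% > 43%; LTV 73.8% ≤ 97%; reserves 5.5 ≥ 2 mo → does not qualify.

None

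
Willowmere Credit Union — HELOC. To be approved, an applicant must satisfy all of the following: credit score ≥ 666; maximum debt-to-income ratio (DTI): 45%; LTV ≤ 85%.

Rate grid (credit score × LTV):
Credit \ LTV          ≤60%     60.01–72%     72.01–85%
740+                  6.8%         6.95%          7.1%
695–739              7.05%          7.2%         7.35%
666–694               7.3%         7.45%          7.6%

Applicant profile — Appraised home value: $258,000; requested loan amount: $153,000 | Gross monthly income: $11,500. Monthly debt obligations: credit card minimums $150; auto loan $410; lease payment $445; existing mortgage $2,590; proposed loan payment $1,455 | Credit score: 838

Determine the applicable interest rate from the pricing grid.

Credit score 838 ≥ 666; Total monthly debts = (150 + 410 + 445 + 2,590 + 1,455) = 5,050. DTI: 5,050 ÷ 11,500 = 43.9%, within the 45% cap
Loan-to-value = 153,000/258,000 = 59.3% — pass (85% max)
Score 838 is in the 740+ band; LTV 59.3% is in the ≤60% band → 6.8%.

6.8%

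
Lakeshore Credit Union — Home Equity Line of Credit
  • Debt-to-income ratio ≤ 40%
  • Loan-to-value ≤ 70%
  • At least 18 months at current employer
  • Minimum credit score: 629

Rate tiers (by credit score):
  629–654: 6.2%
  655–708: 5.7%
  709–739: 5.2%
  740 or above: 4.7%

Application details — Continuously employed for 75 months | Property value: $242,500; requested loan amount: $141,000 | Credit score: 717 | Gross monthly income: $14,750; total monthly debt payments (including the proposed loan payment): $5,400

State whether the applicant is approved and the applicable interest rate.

Approved at 5.2%

Credit score 717 ≥ 629 (meets minimum)
Debt-to-income = 5,400/14,750 = 36.6% — meets 40% limit
LTV: 141,000 ÷ 242,500 = 58.1%, within 70% cap
Employment 75 ≥ 18 months
All requirements met. Score 717 falls in the 709–739 tier → 5.2%.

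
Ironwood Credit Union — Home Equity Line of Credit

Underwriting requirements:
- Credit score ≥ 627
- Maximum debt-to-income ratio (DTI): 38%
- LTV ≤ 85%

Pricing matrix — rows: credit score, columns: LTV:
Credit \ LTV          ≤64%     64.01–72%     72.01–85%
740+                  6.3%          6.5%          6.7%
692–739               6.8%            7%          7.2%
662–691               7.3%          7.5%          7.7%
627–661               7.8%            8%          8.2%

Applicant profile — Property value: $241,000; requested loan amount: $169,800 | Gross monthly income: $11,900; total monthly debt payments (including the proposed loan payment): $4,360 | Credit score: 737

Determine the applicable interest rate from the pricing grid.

Credit score 737 ≥ 627; Debt-to-income = 4,360/11,900 = 36.6% — meets 38% limit
Loan-to-value = 169,800/241,000 = 70.5% — pass (85% max)
Score 737 is in the 692–739 band; LTV 70.5% is in the 64.01–72% band → 7%.

7%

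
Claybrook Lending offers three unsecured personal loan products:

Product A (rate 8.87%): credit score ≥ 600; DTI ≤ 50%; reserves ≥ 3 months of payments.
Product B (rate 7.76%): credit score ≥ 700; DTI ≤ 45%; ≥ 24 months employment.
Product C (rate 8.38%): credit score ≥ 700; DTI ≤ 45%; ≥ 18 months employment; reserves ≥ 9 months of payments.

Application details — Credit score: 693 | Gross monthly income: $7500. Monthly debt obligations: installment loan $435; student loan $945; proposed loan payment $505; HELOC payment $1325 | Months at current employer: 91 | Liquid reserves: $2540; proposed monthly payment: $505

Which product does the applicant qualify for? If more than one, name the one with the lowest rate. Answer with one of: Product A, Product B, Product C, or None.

Total debts = (435 + 945 + 505 + 1,325) = 3,210; DTI = 3,210/7,500 = 42.8%.
Reserves = 2,540/505 = 5.0 months.
Product A: score 693 ≥ 600; DTI 42.8% ≤ 50%; reserves 5.0 ≥ 3 mo → qualifies.
Product B: score 693 < 700; DTI 42.8% ≤ 45%; employment 91 ≥ 24 mo → does not qualify.
Product C: score 693 < 700; DTI 42.8% ≤ 45%; employment 91 ≥ 18 mo; reserves 5.0 < 9 mo → does not qualify.

Product A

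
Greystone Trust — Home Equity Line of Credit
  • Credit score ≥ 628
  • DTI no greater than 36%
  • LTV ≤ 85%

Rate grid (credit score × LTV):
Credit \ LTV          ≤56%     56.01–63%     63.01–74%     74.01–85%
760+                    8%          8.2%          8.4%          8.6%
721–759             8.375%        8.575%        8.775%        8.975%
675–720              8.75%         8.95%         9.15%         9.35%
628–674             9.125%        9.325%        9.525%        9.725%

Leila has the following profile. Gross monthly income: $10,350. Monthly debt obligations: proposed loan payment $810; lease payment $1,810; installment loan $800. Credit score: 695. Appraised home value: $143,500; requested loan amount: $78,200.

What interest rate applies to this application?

Credit score 695 ≥ 628; Total monthly debts = (810 + 1,810 + 800) = 3,420. DTI: 3,420 ÷ 10,350 = 33%, within the 36% cap
LTV: 78,200 ÷ 143,500 = 54.5%, within 85% cap
Score 695 is in the 675–720 band; LTV 54.5% is in the ≤56% band → 8.75%.

8.75%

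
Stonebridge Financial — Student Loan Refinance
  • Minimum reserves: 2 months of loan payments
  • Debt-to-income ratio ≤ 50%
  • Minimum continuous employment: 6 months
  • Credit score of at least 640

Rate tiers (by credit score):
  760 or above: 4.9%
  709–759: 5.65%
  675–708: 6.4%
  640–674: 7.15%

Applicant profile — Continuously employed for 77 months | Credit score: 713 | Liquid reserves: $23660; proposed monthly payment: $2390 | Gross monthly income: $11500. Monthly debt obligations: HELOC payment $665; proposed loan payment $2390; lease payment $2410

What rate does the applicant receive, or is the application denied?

Credit score 713 ≥ 640 (meets minimum)
Total monthly debts = (665 + 2,390 + 2,410) = 5,465. Debt-to-income = 5,465/11,500 = 47.5% — meets 50% limit
Employment 77 ≥ 6 months
Reserves = 23,660/2,390 = 9.9 months ≥ 2
All requirements met. Score 713 falls in the 709–759 tier → 5.65%.

Approved at 5.65%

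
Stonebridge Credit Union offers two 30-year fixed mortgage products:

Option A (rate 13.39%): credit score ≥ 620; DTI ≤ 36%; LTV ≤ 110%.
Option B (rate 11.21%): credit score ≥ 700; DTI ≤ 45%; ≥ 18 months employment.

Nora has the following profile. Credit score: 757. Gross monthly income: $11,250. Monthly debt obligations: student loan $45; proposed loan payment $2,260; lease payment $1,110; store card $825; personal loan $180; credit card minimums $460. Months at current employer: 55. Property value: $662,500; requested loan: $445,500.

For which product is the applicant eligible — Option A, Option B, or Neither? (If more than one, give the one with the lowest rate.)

Total debts = (45 + 2,260 + 1,110 + 825 + 180 + 460) = 4,880; DTI = 4,880/11,250 = 43.4%.
LTV = 445,500/662,500 = 67.2%.
Option A: score 757 ≥ 620; DTI 43.4% > 36%; LTV 67.2% ≤ 110% → does not qualify.
Option B: score 757 ≥ 700; DTI 43.4% ≤ 45%; employment 55 ≥ 18 mo → qualifies.

Option B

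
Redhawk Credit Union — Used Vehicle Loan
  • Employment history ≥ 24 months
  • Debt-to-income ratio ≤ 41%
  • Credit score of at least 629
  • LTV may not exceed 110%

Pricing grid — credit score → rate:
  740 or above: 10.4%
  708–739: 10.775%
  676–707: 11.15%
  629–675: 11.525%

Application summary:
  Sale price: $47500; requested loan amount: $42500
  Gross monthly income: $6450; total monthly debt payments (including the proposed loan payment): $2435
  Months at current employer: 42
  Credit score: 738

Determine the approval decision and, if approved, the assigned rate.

Approved at 10.775%

Credit score 738 ≥ 629 (meets minimum)
Debt-to-income = 2,435/6,450 = 37.8% — meets 41% limit
LTV = 42,500/47,500 = 89.5% ≤ 110%
Employment 42 ≥ 24 months
All requirements met. Score 738 falls in the 708–739 tier → 10.775%.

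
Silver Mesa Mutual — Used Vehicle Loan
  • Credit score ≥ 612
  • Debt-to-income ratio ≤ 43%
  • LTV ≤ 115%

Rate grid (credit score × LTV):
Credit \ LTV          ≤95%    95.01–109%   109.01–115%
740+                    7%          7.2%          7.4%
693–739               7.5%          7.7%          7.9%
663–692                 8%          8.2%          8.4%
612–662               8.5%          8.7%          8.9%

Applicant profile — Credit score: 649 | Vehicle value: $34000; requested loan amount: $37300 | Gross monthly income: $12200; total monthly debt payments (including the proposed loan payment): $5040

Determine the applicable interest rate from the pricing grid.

8.9%

Credit score 649 ≥ 612; Debt-to-income = 5,040/12,200 = 41.3% — meets 43% limit
Loan-to-value = 37,300/34,000 = 109.7% — pass (115% max)
Credit 649 → row 612–662; LTV 109.7% → column 109.01–115%. Grid cell → 8.9%.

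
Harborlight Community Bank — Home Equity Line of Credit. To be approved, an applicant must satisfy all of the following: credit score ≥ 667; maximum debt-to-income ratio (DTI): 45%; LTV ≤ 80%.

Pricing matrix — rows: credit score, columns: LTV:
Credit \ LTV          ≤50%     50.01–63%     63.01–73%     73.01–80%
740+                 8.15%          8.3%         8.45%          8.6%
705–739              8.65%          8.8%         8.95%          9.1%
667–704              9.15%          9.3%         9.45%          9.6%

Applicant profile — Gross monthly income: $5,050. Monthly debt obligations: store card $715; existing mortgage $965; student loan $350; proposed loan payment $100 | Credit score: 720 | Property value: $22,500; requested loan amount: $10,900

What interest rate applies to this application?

Credit score 720 ≥ 667; Total monthly debts = (715 + 965 + 350 + 100) = 2,130. DTI: 2,130 ÷ 5,050 = 42.2%, within the 45% cap
Loan-to-value = 10,900/22,500 = 48.4% — pass (80% max)
Row: 720 falls in 705–739. Column: 48.4% falls in ≤50%. Rate = 8.65%.

8.65%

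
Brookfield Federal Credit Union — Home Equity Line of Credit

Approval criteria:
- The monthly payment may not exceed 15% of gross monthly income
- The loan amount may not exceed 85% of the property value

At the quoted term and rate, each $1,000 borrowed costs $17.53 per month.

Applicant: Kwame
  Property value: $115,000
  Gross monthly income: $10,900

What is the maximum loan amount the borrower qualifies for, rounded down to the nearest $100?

Payment cap: 15% × $10,900 = $1,635/month.
At $17.53 per $1,000, that supports 1,635/17.53 × 1,000 ≈ $93,268 → $93,200.
LTV cap: 85% × $115,000 = $97,750 → $97,700.
Binding constraint: payment-to-income.

$93,200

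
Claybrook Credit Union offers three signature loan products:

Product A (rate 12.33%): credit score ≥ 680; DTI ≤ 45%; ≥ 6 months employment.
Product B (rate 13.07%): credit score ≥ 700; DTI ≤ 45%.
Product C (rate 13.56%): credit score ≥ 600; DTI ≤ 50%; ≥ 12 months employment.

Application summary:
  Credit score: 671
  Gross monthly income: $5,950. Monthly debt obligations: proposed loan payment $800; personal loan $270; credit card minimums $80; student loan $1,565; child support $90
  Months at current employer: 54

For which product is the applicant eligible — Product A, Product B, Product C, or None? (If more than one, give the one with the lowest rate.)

Total debts = (800 + 270 + 80 + 1,565 + 90) = 2,805; DTI = 2,805/5,950 = 47.1%.
Product A: score 671 < 680; DTI 47.1% > 45%; employment 54 ≥ 6 mo → does not qualify.
Product B: score 671 < 700; DTI 47.1% > 45% → does not qualify.
Product C: score 671 ≥ 600; DTI 47.1% ≤ 50%; employment 54 ≥ 12 mo → qualifies.

Product C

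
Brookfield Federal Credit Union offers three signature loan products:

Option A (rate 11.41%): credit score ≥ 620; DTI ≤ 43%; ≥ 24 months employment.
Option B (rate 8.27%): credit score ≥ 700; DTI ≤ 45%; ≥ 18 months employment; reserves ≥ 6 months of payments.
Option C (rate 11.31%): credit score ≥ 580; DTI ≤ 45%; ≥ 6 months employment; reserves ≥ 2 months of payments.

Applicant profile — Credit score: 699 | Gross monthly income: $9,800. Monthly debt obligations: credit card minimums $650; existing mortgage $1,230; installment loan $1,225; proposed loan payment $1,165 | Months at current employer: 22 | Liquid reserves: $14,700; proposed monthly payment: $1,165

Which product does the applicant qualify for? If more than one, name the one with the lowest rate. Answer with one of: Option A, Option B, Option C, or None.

Total debts = (650 + 1,230 + 1,225 + 1,165) = 4,270; DTI = 4,270/9,800 = 43.6%.
Reserves = 14,700/1,165 = 12.6 months.
Option A: score 699 ≥ 620; DTI 43.6% > 43%; employment 22 < 24 mo → does not qualify.
Option B: score 699 < 700; DTI 43.6% ≤ 45%; employment 22 ≥ 18 mo; reserves 12.6 ≥ 6 mo → does not qualify.
Option C: score 699 ≥ 580; DTI 43.6% ≤ 45%; employment 22 ≥ 6 mo; reserves 12.6 ≥ 2 mo → qualifies.

Option C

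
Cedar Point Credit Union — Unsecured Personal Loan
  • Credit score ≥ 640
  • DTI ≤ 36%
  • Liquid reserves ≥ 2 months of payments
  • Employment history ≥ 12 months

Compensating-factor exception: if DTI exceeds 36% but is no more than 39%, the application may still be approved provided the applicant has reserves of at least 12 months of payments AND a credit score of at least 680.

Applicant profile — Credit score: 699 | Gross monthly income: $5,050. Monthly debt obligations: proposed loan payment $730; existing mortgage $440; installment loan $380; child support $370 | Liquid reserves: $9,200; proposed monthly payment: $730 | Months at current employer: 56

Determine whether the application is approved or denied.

Approved

Credit score 699 ≥ 640 (meets base)
Total debts = (730 + 440 + 380 + 370) = 1,920. DTI: 1,920 ÷ 5,050 = 38%, over the 36% base limit.
Liquid reserves cover 9,200/730 = 12.6 months — ≥ 2 required
Employment 56 ≥ 12 months
DTI 38% is within the 36%–39% exception band; checking compensating factors.
Override check — reserves: 12.6 mo (ok); score: 699 (ok).
Both override conditions satisfied; DTI exception granted.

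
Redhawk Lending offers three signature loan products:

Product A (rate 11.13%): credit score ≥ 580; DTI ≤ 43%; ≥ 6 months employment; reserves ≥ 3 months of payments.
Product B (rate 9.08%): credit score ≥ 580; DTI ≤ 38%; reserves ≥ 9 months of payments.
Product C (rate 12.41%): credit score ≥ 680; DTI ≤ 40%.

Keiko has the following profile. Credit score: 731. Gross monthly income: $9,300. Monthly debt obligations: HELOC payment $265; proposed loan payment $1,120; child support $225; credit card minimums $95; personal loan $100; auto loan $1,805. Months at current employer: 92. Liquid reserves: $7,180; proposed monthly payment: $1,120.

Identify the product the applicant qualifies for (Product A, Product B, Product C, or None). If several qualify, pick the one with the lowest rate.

Total debts = (265 + 1,120 + 225 + 95 + 100 + 1,805) = 3,610; DTI = 3,610/9,300 = 38.8%.
Reserves = 7,180/1,120 = 6.4 months.
Product A: score 731 ≥ 580; DTI 38.8% ≤ 43%; employment 92 ≥ 6 mo; reserves 6.4 ≥ 3 mo → qualifies.
Product B: score 731 ≥ 580; DTI 38.8% > 38%; reserves 6.4 < 9 mo → does not qualify.
Product C: score 731 ≥ 680; DTI 38.8% ≤ 40% → qualifies.
Qualifying: Product A, Product C. Lowest rate is 11.13% → Product A.

Product A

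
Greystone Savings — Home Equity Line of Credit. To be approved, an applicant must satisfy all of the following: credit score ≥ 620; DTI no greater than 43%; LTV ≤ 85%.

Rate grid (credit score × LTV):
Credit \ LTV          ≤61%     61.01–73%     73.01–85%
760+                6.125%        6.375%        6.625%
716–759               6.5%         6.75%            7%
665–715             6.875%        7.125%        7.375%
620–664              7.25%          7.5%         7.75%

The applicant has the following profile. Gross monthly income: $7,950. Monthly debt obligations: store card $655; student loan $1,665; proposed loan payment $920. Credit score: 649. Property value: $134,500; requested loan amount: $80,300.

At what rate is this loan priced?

7.25%

Credit score 649 ≥ 620; Total monthly debts = (655 + 1,665 + 920) = 3,240. DTI = 3,240/7,950 = 40.8% ≤ 43%
LTV: 80,300 ÷ 134,500 = 59.7%, within 85% cap
Row: 649 falls in 620–664. Column: 59.7% falls in ≤61%. Rate = 7.25%.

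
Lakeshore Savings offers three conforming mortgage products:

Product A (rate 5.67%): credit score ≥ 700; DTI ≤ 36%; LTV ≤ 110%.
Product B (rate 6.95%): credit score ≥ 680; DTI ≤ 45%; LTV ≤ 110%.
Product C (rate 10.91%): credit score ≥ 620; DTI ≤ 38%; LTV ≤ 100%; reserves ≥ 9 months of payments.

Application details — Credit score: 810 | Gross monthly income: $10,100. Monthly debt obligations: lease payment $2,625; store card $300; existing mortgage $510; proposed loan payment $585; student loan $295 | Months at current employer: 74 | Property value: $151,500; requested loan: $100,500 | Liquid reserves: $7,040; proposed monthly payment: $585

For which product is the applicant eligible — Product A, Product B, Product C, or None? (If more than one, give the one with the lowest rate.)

Product B

Total debts = (2,625 + 300 + 510 + 585 + 295) = 4,315; DTI = 4,315/10,100 = 42.7%.
LTV = 100,500/151,500 = 66.3%.
Reserves = 7,040/585 = 12.0 months.
Product A: score 810 ≥ 700; DTI 42.7% > 36%; LTV 66.3% ≤ 110% → does not qualify.
Product B: score 810 ≥ 680; DTI 42.7% ≤ 45%; LTV 66.3% ≤ 110% → qualifies.
Product C: score 810 ≥ 620; DTI 42.7% > 38%; LTV 66.3% ≤ 100%; reserves 12.0 ≥ 9 mo → does not qualify.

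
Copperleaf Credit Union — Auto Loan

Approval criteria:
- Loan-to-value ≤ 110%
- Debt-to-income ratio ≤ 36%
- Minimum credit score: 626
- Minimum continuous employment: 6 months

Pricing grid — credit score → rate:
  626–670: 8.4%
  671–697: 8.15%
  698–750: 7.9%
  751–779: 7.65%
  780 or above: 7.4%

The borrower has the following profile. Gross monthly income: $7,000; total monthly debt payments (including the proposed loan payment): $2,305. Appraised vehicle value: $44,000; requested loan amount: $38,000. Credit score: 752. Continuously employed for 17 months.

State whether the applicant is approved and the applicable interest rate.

Approved at 7.65%

Credit score 752 ≥ 626 (meets minimum)
DTI = 2,305/7,000 = 32.9% ≤ 36%
Loan-to-value = 38,000/44,000 = 86.4% — pass (110% max)
Employment 17 ≥ 6 months
All requirements met. Score 752 falls in the 751–779 tier → 7.65%.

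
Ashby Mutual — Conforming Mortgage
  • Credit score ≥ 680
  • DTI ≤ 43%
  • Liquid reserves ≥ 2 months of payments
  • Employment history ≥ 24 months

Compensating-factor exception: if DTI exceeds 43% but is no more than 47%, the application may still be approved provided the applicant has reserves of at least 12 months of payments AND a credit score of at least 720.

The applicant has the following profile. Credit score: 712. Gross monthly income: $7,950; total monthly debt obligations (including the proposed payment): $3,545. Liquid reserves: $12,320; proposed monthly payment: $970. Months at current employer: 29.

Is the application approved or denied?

Credit score 712 ≥ 680 (meets base)
DTI: 3,545 ÷ 7,950 = 44.6%, over the 43% base limit.
Reserves = 12,320/970 = 12.7 months ≥ 2
Employment 29 ≥ 24 months
DTI 44.6% is within the 43%–47% exception band; checking compensating factors.
Reserves 12.7 ≥ 12 months; credit score 712 < 720.
Override conditions not both satisfied; exception does not apply.

Denied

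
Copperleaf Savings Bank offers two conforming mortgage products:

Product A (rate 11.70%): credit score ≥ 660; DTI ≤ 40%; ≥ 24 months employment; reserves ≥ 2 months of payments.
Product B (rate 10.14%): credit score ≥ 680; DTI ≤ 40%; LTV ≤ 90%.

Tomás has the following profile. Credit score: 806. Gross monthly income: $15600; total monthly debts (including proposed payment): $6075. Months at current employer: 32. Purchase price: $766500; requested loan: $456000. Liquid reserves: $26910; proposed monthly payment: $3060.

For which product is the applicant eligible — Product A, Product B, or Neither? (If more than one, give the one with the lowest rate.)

DTI = 6,075/15,600 = 38.9%.
LTV = 456,000/766,500 = 59.5%.
Reserves = 26,910/3,060 = 8.8 months.
Product A: score 806 ≥ 660; DTI 38.9% ≤ 40%; employment 32 ≥ 24 mo; reserves 8.8 ≥ 2 mo → qualifies.
Product B: score 806 ≥ 680; DTI 38.9% ≤ 40%; LTV 59.5% ≤ 90% → qualifies.
Qualifying: Product A, Product B. Lowest rate is 10.14% → Product B.

Product B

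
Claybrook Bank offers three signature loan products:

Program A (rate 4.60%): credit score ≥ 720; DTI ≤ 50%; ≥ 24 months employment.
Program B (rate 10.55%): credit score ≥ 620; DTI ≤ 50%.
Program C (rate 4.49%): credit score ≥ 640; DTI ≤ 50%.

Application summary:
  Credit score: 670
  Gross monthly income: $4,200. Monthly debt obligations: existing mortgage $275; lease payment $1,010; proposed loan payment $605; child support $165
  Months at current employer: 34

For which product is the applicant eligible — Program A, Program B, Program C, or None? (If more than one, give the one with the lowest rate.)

Program C

Total debts = (275 + 1,010 + 605 + 165) = 2,055; DTI = 2,055/4,200 = 48.9%.
Program A: score 670 < 720; DTI 48.9% ≤ 50%; employment 34 ≥ 24 mo → does not qualify.
Program B: score 670 ≥ 620; DTI 48.9% ≤ 50% → qualifies.
Program C: score 670 ≥ 640; DTI 48.9% ≤ 50% → qualifies.
Qualifying: Program B, Program C. Lowest rate is 4.49% → Program C.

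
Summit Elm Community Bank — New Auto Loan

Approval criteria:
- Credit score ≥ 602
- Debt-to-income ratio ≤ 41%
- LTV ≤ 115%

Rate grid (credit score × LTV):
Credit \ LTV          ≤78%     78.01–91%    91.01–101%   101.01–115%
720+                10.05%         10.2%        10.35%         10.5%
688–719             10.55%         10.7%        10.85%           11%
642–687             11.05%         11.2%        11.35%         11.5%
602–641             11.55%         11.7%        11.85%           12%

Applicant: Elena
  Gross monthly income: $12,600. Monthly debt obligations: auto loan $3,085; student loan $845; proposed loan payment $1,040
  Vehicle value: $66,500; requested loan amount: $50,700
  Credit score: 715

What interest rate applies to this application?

Credit score 715 ≥ 602; Total monthly debts = (3,085 + 845 + 1,040) = 4,970. DTI = 4,970/12,600 = 39.4% ≤ 41%
LTV: 50,700 ÷ 66,500 = 76.2%, within 115% cap
Row: 715 falls in 688–719. Column: 76.2% falls in ≤78%. Rate = 10.55%.

10.55%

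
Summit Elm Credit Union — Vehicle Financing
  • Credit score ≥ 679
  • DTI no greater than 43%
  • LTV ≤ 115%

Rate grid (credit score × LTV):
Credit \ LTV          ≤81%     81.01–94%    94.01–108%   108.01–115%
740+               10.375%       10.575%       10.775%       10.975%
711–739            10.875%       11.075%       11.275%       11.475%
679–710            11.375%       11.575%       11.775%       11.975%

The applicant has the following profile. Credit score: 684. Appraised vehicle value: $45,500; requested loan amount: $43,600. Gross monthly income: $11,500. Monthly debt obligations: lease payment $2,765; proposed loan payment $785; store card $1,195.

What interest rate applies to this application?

Credit score 684 ≥ 679; Total monthly debts = (2,765 + 785 + 1,195) = 4,745. DTI: 4,745 ÷ 11,500 = 41.3%, within the 43% cap
LTV = 43,600/45,500 = 95.8% ≤ 115%
Credit 684 → row 679–710; LTV 95.8% → column 94.01–108%. Grid cell → 11.775%.

11.775%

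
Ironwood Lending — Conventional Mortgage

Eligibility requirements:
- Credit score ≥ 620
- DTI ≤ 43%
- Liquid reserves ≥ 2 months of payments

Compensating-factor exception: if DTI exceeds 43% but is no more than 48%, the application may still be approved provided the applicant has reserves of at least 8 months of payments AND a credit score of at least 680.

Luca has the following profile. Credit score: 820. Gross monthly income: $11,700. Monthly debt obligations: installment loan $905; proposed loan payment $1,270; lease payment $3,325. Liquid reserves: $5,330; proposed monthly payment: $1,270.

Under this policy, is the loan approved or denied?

Denied

Credit score 820 ≥ 620 (meets base)
Total debts = (905 + 1,270 + 3,325) = 5,500. DTI: 5,500 ÷ 11,700 = 47%, over the 43% base limit.
Liquid reserves cover 5,330/1,270 = 4.2 months — ≥ 2 required
47% falls in the override range (43%–48%), so the compensating-factor test applies.
Reserves 4.2 < 8 months; credit score 820 ≥ 680.
Override conditions not both satisfied; exception does not apply.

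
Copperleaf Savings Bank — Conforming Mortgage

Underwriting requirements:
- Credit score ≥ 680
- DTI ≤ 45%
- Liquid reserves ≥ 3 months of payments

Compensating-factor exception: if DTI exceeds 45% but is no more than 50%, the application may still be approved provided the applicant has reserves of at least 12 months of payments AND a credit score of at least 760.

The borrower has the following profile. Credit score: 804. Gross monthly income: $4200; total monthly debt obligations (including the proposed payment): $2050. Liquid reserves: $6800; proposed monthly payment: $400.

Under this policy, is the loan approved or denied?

Approved

Credit score 804 ≥ 680 (meets base)
DTI: 2,050 ÷ 4,200 = 48.8%, over the 45% base limit.
Reserves = 6,800/400 = 17.0 months ≥ 3
DTI 48.8% is within the 45%–50% exception band; checking compensating factors.
Reserves 17.0 ≥ 12 months; credit score 804 ≥ 760.
Both compensating conditions met → exception applies.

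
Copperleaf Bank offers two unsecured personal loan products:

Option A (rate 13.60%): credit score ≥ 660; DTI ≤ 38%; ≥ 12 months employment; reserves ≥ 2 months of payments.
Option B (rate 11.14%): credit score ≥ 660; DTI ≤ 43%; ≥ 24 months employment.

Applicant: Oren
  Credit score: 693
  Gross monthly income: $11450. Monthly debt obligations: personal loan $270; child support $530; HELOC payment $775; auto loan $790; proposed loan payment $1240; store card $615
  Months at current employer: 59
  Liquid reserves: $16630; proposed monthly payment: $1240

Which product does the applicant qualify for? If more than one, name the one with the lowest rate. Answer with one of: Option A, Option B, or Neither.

Option B

Total debts = (270 + 530 + 775 + 790 + 1,240 + 615) = 4,220; DTI = 4,220/11,450 = 36.9%.
Reserves = 16,630/1,240 = 13.4 months.
Option A: score 693 ≥ 660; DTI 36.9% ≤ 38%; employment 59 ≥ 12 mo; reserves 13.4 ≥ 2 mo → qualifies.
Option B: score 693 ≥ 660; DTI 36.9% ≤ 43%; employment 59 ≥ 24 mo → qualifies.
Qualifying: Option A, Option B. Lowest rate is 11.14% → Option B.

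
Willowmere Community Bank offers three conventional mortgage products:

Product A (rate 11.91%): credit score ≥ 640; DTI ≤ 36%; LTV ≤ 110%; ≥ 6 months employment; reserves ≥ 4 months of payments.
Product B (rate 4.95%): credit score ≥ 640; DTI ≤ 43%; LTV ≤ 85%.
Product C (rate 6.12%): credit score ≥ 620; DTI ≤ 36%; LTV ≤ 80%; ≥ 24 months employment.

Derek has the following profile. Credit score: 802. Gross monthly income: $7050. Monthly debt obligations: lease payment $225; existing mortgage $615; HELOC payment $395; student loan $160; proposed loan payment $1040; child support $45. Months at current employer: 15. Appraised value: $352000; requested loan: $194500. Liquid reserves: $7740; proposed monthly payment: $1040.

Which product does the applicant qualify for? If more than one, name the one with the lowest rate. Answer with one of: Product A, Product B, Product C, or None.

Total debts = (225 + 615 + 395 + 160 + 1,040 + 45) = 2,480; DTI = 2,480/7,050 = 35.2%.
LTV = 194,500/352,000 = 55.3%.
Reserves = 7,740/1,040 = 7.4 months.
Product A: score 802 ≥ 640; DTI 35.2% ≤ 36%; LTV 55.3% ≤ 110%; employment 15 ≥ 6 mo; reserves 7.4 ≥ 4 mo → qualifies.
Product B: score 802 ≥ 640; DTI 35.2% ≤ 43%; LTV 55.3% ≤ 85% → qualifies.
Product C: score 802 ≥ 620; DTI 35.2% ≤ 36%; LTV 55.3% ≤ 80%; employment 15 < 24 mo → does not qualify.
Qualifying: Product A, Product B. Lowest rate is 4.95% → Product B.

Product B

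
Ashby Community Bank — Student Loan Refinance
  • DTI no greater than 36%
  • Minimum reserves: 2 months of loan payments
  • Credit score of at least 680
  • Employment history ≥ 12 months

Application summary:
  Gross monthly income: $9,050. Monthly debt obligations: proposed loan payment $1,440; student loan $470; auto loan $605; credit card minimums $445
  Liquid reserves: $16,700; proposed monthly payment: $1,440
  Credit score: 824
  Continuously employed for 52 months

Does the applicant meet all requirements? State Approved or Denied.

Total monthly debts = (1,440 + 470 + 605 + 445) = 2,960. Debt-to-income = 2,960/9,050 = 32.7% — meets 36% limit
Reserves: 16,700 ÷ 1,440 = 11.6 months (meets 2-month minimum)
Credit score 824 ≥ 680 (meets)
Employment 52 ≥ 12 months
All criteria satisfied.

Approved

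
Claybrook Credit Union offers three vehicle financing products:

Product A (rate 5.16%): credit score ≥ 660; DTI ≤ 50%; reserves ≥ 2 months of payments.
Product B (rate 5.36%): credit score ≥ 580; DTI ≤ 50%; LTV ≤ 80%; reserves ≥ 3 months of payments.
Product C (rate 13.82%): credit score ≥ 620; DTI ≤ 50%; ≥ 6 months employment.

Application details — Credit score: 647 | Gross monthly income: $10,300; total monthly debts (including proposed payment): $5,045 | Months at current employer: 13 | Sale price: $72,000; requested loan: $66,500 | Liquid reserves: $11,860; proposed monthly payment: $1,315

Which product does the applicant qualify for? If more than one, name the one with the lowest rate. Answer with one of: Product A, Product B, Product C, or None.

DTI = 5,045/10,300 = 49%.
LTV = 66,500/72,000 = 92.4%.
Reserves = 11,860/1,315 = 9.0 months.
Product A: score 647 < 660; DTI 49% ≤ 50%; reserves 9.0 ≥ 2 mo → does not qualify.
Product B: score 647 ≥ 580; DTI 49% ≤ 50%; LTV 92.4% > 80%; reserves 9.0 ≥ 3 mo → does not qualify.
Product C: score 647 ≥ 620; DTI 49% ≤ 50%; employment 13 ≥ 6 mo → qualifies.

Product C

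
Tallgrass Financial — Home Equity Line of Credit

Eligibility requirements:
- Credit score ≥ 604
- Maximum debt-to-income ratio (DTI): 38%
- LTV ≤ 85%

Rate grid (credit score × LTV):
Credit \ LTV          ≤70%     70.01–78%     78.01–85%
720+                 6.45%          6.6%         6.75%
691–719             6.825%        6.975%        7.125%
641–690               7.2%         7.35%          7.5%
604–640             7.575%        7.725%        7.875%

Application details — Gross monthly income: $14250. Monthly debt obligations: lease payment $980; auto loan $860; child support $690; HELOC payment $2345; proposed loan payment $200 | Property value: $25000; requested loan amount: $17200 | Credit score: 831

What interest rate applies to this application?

6.45%

Credit score 831 ≥ 604; Total monthly debts = (980 + 860 + 690 + 2,345 + 200) = 5,075. DTI = 5,075/14,250 = 35.6% ≤ 38%
Loan-to-value = 17,200/25,000 = 68.8% — pass (85% max)
Score 831 is in the 720+ band; LTV 68.8% is in the ≤70% band → 6.45%.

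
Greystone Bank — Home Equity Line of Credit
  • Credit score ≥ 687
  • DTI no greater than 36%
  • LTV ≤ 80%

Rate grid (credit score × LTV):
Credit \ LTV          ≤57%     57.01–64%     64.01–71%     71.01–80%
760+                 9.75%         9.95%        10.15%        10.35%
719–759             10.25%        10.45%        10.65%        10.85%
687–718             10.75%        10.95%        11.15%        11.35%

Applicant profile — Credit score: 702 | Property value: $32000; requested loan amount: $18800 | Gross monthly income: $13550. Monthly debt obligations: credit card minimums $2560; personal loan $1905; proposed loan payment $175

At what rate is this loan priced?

10.95%

Credit score 702 ≥ 687; Total monthly debts = (2,560 + 1,905 + 175) = 4,640. DTI = 4,640/13,550 = 34.2% ≤ 36%
LTV: 18,800 ÷ 32,000 = 58.8%, within 80% cap
Score 702 is in the 687–718 band; LTV 58.8% is in the 57.01–64% band → 10.95%.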